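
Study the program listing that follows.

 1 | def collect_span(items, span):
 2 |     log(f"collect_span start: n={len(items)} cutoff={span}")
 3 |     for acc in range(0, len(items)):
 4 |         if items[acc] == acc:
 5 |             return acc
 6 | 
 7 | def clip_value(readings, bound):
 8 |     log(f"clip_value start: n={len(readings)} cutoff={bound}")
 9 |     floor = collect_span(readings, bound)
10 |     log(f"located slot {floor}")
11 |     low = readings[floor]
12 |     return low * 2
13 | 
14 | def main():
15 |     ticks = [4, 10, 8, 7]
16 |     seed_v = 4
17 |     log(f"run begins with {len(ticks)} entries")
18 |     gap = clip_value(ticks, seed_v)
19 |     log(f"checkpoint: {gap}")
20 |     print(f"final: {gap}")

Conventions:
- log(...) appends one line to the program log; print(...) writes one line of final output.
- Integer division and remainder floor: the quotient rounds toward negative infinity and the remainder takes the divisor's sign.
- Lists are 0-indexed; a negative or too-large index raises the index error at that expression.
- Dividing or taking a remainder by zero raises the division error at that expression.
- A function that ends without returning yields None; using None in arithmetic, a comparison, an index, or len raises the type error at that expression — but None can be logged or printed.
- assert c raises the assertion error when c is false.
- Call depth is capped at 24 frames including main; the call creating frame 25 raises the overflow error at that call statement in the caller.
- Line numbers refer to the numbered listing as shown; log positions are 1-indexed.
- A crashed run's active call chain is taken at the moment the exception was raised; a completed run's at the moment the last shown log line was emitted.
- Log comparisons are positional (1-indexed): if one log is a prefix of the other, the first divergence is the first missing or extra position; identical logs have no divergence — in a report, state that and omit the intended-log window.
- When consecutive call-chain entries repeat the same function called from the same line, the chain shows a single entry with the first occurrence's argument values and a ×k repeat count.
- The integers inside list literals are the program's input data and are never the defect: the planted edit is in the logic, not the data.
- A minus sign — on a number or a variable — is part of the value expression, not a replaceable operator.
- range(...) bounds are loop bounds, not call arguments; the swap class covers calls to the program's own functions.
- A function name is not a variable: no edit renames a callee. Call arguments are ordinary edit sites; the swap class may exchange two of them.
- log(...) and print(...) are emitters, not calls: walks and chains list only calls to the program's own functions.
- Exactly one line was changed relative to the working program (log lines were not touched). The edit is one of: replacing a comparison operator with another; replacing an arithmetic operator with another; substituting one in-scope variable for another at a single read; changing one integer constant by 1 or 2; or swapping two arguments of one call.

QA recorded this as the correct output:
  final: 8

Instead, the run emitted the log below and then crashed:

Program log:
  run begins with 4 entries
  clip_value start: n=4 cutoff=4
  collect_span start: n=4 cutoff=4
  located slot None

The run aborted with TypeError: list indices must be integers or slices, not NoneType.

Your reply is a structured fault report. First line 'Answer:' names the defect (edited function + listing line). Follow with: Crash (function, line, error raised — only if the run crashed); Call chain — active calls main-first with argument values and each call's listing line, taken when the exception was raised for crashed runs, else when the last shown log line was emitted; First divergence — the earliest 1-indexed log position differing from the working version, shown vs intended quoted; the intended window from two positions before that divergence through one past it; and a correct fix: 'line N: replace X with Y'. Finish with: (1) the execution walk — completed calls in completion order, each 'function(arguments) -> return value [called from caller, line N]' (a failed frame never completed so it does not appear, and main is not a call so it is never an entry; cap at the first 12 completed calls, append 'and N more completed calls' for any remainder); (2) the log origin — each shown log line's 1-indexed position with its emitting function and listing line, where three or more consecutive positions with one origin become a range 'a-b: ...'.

Answer: the defect is in collect_span at line 4.
Key observation: Everything matches until log position 4, which reads 'located slot None' in place of 'located slot 0'.
Crash: clip_value, line 11, TypeError.
Call chain: main -> clip_value([4, 10, 8, 7], 4) (called at line 18).
First divergence: position 4 — the shown line 'located slot None' should read 'located slot 0'.
Intended log window:
  2: clip_value start: n=4 cutoff=4
  3: collect_span start: n=4 cutoff=4
  4: located slot 0
  5: checkpoint: 8
Execution walk:
  collect_span([4, 10, 8, 7], 4) -> None  [called from clip_value, line 9]
Origin of each log line:
  1 — main, line 17
  2 — clip_value, line 8
  3 — collect_span, line 2
  4 — clip_value, line 10
A correct fix: line 4: replace `items[acc] == acc` with `items[acc] == span`.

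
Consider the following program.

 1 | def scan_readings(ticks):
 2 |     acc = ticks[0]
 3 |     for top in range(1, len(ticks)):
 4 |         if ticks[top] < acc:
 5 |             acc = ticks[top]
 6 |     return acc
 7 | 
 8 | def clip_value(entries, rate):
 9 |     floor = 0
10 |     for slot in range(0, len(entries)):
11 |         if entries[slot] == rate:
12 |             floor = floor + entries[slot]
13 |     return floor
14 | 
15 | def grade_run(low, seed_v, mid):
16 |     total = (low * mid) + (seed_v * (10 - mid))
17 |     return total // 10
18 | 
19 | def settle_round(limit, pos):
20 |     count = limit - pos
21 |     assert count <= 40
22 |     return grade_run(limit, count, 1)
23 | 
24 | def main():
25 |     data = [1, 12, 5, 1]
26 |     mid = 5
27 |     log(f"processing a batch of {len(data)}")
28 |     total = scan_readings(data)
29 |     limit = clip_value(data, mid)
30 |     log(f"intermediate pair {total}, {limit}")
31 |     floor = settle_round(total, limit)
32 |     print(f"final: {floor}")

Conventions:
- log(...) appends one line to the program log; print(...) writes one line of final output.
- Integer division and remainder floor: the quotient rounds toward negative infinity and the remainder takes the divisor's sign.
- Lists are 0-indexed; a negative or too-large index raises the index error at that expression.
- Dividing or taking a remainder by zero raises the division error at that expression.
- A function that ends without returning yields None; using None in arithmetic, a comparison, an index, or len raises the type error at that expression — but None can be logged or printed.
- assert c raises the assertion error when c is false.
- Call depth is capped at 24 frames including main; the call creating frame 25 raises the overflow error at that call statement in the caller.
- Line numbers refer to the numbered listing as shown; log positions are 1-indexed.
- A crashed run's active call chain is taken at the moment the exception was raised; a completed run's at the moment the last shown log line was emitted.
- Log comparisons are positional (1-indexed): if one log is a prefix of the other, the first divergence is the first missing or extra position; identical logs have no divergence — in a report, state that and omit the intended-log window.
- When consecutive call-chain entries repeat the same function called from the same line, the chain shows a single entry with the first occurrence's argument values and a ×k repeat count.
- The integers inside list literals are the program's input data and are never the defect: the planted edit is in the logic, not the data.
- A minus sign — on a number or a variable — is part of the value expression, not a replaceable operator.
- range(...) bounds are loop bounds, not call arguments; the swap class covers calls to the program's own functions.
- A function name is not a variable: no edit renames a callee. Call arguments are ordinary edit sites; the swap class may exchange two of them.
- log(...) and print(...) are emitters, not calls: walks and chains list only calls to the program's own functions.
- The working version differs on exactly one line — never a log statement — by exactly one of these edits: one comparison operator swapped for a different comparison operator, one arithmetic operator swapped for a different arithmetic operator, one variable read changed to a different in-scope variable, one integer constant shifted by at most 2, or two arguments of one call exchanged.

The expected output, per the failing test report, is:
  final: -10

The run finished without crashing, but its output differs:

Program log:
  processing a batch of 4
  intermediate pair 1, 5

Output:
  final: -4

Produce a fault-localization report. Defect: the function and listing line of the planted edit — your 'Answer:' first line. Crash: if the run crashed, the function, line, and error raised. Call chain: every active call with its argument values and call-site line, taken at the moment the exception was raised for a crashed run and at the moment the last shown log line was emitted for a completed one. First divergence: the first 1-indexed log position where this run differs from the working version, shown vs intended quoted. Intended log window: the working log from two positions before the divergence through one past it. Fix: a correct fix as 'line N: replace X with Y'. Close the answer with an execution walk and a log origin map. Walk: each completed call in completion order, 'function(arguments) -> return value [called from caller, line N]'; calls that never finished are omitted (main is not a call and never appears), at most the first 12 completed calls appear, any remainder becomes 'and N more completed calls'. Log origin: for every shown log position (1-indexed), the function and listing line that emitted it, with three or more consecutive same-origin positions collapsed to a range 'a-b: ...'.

Answer: the defect is in clip_value at line 11.
Key observation: Everything matches until log position 2, which reads 'intermediate pair 1, 5' in place of 'intermediate pair 1, 12'.
Call chain: main.
First divergence: position 2 — shown 'intermediate pair 1, 5', intended 'intermediate pair 1, 12'.
Intended log window:
  1: processing a batch of 4
  2: intermediate pair 1, 12
Execution walk:
  scan_readings([1, 12, 5, 1]) -> 1  [called from main, line 28]
  clip_value([1, 12, 5, 1], 5) -> 5  [called from main, line 29]
  grade_run(1, -4, 1) -> -4  [called from settle_round, line 22]
  settle_round(1, 5) -> -4  [called from main, line 31]
Origin of each log line:
  1: emitted by main (line 27)
  2: emitted by main (line 30)
A correct fix: line 11: replace `==` with `>`.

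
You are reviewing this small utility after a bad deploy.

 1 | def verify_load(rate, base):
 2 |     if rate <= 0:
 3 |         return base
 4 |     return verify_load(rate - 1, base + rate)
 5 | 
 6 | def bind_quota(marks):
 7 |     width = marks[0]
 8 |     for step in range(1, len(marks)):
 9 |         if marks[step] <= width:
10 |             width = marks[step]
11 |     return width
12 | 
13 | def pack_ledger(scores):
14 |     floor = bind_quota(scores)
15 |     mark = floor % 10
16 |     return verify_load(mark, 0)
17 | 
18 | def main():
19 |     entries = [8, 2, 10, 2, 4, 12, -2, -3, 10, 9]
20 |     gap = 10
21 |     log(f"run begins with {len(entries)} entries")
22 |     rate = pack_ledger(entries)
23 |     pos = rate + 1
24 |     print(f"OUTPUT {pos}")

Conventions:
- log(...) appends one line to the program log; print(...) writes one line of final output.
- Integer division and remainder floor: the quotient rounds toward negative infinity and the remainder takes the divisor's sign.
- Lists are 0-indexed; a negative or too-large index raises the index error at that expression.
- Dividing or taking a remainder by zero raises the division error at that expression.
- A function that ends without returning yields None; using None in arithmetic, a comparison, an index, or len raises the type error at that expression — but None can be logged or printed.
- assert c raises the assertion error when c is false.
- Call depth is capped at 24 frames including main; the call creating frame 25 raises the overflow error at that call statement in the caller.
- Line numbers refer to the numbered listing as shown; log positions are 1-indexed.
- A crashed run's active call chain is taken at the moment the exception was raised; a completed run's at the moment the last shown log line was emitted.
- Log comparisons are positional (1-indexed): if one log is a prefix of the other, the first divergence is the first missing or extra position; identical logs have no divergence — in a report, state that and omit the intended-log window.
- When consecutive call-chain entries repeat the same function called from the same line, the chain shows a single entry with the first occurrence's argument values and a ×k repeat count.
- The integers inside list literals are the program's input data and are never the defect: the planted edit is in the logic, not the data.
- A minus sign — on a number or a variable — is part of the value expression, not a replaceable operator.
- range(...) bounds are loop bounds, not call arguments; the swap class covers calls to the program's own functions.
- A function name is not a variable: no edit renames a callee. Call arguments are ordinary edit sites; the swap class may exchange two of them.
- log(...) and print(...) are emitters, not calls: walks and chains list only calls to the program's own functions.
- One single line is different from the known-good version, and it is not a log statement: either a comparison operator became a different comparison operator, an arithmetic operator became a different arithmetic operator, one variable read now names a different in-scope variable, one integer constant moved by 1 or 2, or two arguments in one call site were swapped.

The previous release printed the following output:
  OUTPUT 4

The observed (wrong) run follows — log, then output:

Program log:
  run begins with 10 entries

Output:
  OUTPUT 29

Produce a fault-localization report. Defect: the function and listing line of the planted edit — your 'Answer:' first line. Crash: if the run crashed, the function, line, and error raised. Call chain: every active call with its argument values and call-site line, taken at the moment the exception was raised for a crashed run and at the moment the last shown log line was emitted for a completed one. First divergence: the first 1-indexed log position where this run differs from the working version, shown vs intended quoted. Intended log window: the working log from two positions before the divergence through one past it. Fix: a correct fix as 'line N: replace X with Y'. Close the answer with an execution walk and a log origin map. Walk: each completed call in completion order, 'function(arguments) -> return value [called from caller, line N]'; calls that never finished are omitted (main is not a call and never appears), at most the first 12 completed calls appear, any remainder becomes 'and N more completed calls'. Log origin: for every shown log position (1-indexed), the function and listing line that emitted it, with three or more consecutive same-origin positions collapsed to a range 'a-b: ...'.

Answer: the defect is in bind_quota at line 9.
Key observation: The logs agree in full; only the final output differs.
Call chain: main.
First divergence: none — the logs agree in full.
Execution walk:
  bind_quota([8, 2, 10, 2, 4, 12, -2, -3, 10, 9]) -> -3  [called from pack_ledger, line 14]
  verify_load(0, 28) -> 28  [called from verify_load, line 4]
  verify_load(1, 27) -> 28  [called from verify_load, line 4]
  verify_load(2, 25) -> 28  [called from verify_load, line 4]
  verify_load(3, 22) -> 28  [called from verify_load, line 4]
  verify_load(4, 18) -> 28  [called from verify_load, line 4]
  verify_load(5, 13) -> 28  [called from verify_load, line 4]
  verify_load(6, 7) -> 28  [called from verify_load, line 4]
  verify_load(7, 0) -> 28  [called from pack_ledger, line 16]
  pack_ledger([8, 2, 10, 2, 4, 12, -2, -3, 10, 9]) -> 28  [called from main, line 22]
Log origin:
  1: from main, line 21
A correct fix: line 9: replace `<=` with `>`.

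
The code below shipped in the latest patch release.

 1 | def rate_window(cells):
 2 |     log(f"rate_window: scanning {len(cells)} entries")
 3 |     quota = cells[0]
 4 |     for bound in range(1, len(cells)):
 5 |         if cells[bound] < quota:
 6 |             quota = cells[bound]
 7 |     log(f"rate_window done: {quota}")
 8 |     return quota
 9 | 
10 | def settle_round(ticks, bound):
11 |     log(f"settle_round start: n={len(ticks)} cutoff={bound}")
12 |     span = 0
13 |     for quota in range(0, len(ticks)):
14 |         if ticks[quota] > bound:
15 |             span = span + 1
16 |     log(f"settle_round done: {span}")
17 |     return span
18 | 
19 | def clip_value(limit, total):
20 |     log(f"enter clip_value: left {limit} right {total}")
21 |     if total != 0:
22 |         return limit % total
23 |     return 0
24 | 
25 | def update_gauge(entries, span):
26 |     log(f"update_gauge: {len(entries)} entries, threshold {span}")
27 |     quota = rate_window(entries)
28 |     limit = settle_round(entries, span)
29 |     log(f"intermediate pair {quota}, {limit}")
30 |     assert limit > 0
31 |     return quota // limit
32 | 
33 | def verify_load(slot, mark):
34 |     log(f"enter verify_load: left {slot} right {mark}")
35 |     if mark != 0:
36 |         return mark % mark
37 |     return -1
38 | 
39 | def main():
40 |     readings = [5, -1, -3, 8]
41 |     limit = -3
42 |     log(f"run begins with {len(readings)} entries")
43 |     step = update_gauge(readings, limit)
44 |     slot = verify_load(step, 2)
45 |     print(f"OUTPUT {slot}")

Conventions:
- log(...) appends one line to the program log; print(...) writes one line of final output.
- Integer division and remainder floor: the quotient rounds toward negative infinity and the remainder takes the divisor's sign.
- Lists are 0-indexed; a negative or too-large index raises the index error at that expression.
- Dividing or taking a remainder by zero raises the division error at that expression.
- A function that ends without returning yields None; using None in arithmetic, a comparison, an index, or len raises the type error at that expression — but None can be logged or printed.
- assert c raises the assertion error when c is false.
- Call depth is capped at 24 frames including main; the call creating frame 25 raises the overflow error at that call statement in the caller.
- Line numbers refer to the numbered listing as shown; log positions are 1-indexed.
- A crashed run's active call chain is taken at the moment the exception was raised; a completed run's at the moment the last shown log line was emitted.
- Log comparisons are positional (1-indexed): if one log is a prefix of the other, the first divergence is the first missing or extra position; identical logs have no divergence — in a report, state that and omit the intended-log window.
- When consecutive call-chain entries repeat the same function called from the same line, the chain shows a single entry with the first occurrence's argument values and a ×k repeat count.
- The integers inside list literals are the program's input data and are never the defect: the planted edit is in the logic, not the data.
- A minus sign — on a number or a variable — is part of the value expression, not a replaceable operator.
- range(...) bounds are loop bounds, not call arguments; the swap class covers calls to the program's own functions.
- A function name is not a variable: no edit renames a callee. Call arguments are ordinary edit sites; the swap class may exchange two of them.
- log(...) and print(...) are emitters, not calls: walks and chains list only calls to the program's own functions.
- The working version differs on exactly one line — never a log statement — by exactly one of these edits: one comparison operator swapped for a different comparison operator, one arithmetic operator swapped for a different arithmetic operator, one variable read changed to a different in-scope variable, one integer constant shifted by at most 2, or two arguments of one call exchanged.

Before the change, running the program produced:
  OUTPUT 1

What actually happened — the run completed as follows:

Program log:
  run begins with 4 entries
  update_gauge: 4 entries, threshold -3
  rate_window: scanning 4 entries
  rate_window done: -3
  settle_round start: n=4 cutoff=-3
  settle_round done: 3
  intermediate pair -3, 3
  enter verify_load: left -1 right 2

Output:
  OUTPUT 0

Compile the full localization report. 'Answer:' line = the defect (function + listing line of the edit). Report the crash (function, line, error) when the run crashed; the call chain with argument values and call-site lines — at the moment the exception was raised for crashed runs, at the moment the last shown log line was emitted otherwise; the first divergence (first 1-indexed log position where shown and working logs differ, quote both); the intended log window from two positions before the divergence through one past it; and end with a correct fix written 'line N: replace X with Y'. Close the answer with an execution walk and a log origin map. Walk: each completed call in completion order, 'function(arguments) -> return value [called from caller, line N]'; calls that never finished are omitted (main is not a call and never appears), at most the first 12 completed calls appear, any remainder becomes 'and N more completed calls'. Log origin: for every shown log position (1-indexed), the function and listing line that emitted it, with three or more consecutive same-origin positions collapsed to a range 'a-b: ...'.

Answer: the defect is in verify_load at line 36.
The tell: Nothing in the log betrays the bug — only the output does.
Call chain: main -> verify_load(-1, 2) (called at line 44).
First divergence: none (the log streams are identical).
Execution walk:
  rate_window([5, -1, -3, 8]) -> -3  [called from update_gauge, line 27]
  settle_round([5, -1, -3, 8], -3) -> 3  [called from update_gauge, line 28]
  update_gauge([5, -1, -3, 8], -3) -> -1  [called from main, line 43]
  verify_load(-1, 2) -> 0  [called from main, line 44]
Origin of each log line:
  1: emitted by main (line 42)
  2: emitted by update_gauge (line 26)
  3: emitted by rate_window (line 2)
  4: emitted by rate_window (line 7)
  5: emitted by settle_round (line 11)
  6: emitted by settle_round (line 16)
  7: emitted by update_gauge (line 29)
  8: emitted by verify_load (line 34)
A correct fix: line 36: replace `mark % mark` with `slot % mark`.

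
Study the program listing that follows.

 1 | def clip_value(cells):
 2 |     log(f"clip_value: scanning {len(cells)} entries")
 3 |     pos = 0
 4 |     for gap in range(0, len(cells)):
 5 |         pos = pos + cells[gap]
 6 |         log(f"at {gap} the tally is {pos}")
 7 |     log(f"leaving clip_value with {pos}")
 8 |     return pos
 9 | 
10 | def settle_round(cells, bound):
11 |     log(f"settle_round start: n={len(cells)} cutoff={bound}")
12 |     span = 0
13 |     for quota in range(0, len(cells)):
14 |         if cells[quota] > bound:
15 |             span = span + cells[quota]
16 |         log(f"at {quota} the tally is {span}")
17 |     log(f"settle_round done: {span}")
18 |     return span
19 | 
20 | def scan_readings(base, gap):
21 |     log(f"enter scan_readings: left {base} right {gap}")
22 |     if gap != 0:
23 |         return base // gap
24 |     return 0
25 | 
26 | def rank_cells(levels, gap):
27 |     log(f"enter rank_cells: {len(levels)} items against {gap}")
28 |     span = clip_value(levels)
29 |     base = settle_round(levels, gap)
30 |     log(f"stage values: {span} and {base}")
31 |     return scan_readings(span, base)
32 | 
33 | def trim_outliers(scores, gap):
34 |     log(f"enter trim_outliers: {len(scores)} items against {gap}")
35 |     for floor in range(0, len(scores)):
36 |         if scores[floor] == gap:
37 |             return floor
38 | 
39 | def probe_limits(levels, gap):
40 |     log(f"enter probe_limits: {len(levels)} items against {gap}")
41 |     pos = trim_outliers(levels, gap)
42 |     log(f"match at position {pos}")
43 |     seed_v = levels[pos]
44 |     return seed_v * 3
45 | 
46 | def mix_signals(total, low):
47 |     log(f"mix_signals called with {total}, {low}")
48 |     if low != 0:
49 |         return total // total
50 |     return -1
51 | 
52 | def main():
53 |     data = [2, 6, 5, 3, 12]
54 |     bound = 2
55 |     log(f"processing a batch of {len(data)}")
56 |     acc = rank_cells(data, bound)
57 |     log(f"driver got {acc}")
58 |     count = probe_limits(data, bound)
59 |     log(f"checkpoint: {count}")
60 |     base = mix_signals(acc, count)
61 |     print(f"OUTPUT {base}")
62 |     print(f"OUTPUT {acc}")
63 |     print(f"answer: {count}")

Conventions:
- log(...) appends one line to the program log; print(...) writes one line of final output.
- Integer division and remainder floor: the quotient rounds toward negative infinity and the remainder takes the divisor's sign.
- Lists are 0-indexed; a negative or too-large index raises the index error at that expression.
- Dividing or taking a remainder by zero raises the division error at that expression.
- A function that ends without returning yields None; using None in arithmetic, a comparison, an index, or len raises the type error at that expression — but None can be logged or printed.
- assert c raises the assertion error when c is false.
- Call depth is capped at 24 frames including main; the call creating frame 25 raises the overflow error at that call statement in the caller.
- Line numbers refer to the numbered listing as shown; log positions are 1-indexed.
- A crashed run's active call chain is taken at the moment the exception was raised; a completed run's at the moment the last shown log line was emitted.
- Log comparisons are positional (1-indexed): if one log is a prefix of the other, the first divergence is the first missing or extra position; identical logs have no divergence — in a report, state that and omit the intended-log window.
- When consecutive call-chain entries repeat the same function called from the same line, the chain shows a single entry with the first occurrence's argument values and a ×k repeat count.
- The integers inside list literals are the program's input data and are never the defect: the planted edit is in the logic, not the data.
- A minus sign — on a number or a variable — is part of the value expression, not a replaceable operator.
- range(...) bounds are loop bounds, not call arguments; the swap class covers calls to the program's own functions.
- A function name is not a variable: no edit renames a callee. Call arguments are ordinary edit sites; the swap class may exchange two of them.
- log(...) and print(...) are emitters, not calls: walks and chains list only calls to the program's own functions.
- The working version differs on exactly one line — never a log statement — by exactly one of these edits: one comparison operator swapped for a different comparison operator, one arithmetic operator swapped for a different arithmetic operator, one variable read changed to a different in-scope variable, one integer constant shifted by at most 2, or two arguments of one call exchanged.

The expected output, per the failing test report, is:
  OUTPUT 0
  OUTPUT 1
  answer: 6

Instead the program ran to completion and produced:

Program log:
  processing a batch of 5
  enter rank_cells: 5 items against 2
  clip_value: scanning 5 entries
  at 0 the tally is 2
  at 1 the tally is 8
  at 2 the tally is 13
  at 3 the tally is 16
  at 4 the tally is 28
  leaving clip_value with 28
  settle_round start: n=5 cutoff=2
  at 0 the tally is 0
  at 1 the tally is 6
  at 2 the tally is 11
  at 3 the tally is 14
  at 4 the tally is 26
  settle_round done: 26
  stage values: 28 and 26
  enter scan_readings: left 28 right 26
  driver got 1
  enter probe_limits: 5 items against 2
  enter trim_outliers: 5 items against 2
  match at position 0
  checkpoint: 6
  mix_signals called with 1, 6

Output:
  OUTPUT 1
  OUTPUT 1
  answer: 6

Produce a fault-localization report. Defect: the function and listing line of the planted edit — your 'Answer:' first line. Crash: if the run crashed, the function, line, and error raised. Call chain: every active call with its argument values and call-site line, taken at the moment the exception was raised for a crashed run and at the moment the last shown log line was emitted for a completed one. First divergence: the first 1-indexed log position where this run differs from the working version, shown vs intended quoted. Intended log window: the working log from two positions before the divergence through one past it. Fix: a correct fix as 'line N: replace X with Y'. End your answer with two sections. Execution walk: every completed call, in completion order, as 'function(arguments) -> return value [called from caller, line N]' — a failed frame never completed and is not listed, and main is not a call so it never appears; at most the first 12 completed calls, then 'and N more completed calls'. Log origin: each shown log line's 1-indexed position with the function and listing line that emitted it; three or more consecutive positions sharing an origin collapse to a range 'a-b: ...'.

Answer: the defect is in mix_signals at line 49.
Key fact: No log line changed; the fault shows up purely in the output.
Call chain: main -> mix_signals(1, 6) (called at line 60).
First divergence: none; the two logs match at every position.
Execution walk:
  clip_value([2, 6, 5, 3, 12]) -> 28  [called from rank_cells, line 28]
  settle_round([2, 6, 5, 3, 12], 2) -> 26  [called from rank_cells, line 29]
  scan_readings(28, 26) -> 1  [called from rank_cells, line 31]
  rank_cells([2, 6, 5, 3, 12], 2) -> 1  [called from main, line 56]
  trim_outliers([2, 6, 5, 3, 12], 2) -> 0  [called from probe_limits, line 41]
  probe_limits([2, 6, 5, 3, 12], 2) -> 6  [called from main, line 58]
  mix_signals(1, 6) -> 1  [called from main, line 60]
Origin of each log line:
  1: logged in main at line 55
  2: logged in rank_cells at line 27
  3: logged in clip_value at line 2
  4-8: logged in clip_value at line 6
  9: logged in clip_value at line 7
  10: logged in settle_round at line 11
  11-15: logged in settle_round at line 16
  16: logged in settle_round at line 17
  17: logged in rank_cells at line 30
  18: logged in scan_readings at line 21
  19: logged in main at line 57
  20: logged in probe_limits at line 40
  21: logged in trim_outliers at line 34
  22: logged in probe_limits at line 42
  23: logged in main at line 59
  24: logged in mix_signals at line 47
A correct fix: line 49: replace `total // total` with `total // low`.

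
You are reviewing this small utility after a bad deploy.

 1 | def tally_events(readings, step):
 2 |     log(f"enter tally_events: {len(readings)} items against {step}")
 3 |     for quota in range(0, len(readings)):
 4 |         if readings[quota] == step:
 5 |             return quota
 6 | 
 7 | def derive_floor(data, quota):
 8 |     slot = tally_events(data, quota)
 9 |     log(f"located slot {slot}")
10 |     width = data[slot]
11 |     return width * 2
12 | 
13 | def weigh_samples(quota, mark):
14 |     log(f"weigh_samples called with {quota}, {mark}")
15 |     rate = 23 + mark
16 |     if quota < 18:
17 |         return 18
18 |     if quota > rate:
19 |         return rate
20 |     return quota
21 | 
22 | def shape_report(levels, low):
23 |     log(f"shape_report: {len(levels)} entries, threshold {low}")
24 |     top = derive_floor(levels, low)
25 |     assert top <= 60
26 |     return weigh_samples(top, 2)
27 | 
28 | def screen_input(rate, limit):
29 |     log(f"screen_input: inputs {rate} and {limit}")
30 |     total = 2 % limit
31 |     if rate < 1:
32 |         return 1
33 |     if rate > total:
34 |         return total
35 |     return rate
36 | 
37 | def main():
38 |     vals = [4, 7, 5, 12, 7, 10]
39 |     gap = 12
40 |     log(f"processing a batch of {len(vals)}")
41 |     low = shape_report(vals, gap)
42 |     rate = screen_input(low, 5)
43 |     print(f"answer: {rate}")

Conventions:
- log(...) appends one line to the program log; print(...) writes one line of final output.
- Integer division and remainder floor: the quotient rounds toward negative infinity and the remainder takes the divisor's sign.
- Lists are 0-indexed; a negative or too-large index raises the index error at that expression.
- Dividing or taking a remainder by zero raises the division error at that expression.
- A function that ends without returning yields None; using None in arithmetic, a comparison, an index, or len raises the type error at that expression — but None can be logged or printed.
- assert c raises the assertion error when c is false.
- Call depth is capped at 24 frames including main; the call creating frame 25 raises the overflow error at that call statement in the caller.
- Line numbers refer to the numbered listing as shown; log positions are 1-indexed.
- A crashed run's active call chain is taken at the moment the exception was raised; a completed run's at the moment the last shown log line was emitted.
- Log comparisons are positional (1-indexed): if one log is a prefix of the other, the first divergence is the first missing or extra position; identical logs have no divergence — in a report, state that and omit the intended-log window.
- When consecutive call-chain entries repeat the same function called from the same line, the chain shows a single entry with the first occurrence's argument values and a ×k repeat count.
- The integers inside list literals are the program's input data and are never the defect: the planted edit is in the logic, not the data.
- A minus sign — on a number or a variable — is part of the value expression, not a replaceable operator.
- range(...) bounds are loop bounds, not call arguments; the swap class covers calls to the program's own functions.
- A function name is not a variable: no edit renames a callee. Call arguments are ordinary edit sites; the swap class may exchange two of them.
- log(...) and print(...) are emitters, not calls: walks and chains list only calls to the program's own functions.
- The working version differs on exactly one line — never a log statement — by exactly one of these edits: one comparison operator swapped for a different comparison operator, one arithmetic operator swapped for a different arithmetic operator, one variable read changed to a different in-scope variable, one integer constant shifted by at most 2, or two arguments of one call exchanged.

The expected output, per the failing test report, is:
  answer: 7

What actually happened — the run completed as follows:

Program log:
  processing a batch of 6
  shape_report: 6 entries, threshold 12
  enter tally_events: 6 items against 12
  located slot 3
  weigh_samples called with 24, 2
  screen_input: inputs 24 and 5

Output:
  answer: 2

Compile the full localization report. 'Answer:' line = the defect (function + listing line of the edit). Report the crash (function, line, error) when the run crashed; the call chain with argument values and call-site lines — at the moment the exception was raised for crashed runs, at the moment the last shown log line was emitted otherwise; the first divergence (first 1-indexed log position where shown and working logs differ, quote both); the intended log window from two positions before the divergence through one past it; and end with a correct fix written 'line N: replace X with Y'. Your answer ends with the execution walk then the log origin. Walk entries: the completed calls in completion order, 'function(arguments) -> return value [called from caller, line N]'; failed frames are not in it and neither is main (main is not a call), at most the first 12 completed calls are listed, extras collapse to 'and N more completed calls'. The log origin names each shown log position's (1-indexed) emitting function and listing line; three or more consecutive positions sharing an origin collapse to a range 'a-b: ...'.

Answer: the defect is in screen_input at line 30.
Key observation: The two runs log identically and part ways only at the printed values.
Call chain: main -> screen_input(24, 5) (called at line 42).
First divergence: none — the logs agree in full.
Execution walk:
  tally_events([4, 7, 5, 12, 7, 10], 12) -> 3  [called from derive_floor, line 8]
  derive_floor([4, 7, 5, 12, 7, 10], 12) -> 24  [called from shape_report, line 24]
  weigh_samples(24, 2) -> 24  [called from shape_report, line 26]
  shape_report([4, 7, 5, 12, 7, 10], 12) -> 24  [called from main, line 41]
  screen_input(24, 5) -> 2  [called from main, line 42]
Log line origins:
  1: emitted by main (line 40)
  2: emitted by shape_report (line 23)
  3: emitted by tally_events (line 2)
  4: emitted by derive_floor (line 9)
  5: emitted by weigh_samples (line 14)
  6: emitted by screen_input (line 29)
A correct fix: line 30: replace `%` with `+`.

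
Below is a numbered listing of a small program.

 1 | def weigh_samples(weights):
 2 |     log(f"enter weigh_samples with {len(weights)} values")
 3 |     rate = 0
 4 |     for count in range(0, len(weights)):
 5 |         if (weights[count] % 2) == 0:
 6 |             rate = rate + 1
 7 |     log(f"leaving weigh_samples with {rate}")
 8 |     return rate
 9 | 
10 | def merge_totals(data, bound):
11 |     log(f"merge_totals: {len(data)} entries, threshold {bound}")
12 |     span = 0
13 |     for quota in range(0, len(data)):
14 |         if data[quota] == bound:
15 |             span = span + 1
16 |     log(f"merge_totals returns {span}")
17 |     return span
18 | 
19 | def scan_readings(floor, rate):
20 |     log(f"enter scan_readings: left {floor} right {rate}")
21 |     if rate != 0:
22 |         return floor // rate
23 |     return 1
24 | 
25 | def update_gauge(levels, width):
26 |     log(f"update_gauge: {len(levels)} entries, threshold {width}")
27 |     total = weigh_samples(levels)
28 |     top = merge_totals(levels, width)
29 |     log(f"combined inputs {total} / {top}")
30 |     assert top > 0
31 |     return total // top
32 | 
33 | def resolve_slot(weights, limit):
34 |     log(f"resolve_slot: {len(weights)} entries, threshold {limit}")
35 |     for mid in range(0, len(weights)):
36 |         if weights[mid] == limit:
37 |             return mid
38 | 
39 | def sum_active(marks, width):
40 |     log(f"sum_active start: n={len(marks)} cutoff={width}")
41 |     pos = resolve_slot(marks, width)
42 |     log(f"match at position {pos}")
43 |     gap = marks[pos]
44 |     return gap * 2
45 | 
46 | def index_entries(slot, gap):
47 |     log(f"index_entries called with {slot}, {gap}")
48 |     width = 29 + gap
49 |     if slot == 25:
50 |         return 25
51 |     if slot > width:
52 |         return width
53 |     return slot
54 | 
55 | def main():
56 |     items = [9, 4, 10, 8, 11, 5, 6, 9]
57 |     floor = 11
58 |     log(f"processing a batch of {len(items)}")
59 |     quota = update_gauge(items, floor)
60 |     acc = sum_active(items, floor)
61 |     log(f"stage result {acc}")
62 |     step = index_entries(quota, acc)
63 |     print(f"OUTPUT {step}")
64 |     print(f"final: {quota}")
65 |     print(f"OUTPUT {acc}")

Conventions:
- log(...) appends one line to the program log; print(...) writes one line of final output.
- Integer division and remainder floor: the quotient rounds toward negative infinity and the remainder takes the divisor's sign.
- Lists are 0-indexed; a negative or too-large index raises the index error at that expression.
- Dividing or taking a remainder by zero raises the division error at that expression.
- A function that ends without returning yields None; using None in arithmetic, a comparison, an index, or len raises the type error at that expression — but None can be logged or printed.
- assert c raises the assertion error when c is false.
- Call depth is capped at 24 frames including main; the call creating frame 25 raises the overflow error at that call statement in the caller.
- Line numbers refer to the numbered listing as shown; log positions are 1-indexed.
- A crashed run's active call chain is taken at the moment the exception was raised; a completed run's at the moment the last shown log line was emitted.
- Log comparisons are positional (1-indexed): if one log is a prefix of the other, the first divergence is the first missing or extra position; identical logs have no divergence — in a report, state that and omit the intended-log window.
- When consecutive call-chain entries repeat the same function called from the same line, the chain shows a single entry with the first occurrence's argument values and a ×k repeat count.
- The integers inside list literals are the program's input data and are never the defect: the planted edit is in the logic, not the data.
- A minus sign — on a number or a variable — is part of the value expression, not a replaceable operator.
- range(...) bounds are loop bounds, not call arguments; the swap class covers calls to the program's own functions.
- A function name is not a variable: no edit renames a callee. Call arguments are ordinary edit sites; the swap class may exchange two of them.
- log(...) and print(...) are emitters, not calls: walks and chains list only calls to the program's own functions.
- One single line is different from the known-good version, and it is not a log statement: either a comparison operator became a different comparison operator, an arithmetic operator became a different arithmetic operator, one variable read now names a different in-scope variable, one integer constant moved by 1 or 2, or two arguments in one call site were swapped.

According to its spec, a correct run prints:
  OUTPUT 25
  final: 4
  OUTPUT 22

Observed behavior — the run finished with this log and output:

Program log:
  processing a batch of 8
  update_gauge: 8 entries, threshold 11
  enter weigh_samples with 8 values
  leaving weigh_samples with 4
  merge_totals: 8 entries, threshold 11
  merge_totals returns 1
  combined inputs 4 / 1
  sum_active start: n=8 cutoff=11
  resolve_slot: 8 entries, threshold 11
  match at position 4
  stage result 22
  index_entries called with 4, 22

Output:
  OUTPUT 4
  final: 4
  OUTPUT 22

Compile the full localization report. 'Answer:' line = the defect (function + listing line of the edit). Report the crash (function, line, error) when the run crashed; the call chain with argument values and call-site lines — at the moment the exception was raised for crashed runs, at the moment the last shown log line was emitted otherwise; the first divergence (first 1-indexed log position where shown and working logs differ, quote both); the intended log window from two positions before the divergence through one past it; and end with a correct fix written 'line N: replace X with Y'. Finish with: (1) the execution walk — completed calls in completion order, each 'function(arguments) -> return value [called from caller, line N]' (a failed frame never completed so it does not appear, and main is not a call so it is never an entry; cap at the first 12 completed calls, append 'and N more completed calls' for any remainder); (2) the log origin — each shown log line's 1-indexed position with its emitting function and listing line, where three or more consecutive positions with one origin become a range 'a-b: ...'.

Answer: the defect is in index_entries at line 49.
The tell: Every logged value matches the working version; the printed result is what differs.
Call chain: main -> index_entries(4, 22) (called at line 62).
First divergence: none — the logs agree in full.
Execution walk:
  weigh_samples([9, 4, 10, 8, 11, 5, 6, 9]) -> 4  [called from update_gauge, line 27]
  merge_totals([9, 4, 10, 8, 11, 5, 6, 9], 11) -> 1  [called from update_gauge, line 28]
  update_gauge([9, 4, 10, 8, 11, 5, 6, 9], 11) -> 4  [called from main, line 59]
  resolve_slot([9, 4, 10, 8, 11, 5, 6, 9], 11) -> 4  [called from sum_active, line 41]
  sum_active([9, 4, 10, 8, 11, 5, 6, 9], 11) -> 22  [called from main, line 60]
  index_entries(4, 22) -> 4  [called from main, line 62]
Log origins:
  1: logged in main at line 58
  2: logged in update_gauge at line 26
  3: logged in weigh_samples at line 2
  4: logged in weigh_samples at line 7
  5: logged in merge_totals at line 11
  6: logged in merge_totals at line 16
  7: logged in update_gauge at line 29
  8: logged in sum_active at line 40
  9: logged in resolve_slot at line 34
  10: logged in sum_active at line 42
  11: logged in main at line 61
  12: logged in index_entries at line 47
A correct fix: line 49: replace `==` with `<`.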